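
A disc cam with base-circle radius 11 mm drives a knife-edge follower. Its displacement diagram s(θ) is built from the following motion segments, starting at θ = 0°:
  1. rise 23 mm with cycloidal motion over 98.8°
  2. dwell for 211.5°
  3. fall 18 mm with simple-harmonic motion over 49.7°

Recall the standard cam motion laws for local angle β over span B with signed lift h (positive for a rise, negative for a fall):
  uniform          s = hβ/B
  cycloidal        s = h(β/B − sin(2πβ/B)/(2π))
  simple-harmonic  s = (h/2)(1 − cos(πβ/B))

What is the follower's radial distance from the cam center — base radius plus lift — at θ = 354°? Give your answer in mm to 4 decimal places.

seg 1 [0°–98.8°] cycloidal, h=23: full span → s += 23 → s = 23.0000
seg 2 [98.8°–310.3°] dwell: s stays 23.0000
seg 3 [310.3°–360°] simple-harmonic, h=-18: θ=354° here. β=43.7, B=49.7. -18/2·(1 − cos(π·0.8793)) = -17.3604 → s = 5.6396
radial distance = base radius + s = 11 + 5.6396 = 16.6396

16.6396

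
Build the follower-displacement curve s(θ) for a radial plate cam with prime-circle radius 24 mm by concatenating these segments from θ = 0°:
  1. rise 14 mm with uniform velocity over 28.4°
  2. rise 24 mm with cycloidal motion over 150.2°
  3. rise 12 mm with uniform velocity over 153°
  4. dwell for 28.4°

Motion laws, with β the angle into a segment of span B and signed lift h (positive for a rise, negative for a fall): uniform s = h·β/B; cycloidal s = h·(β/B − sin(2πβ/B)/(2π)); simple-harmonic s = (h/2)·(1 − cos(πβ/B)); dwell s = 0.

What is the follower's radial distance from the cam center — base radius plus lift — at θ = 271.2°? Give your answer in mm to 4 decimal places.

seg 1 [0°–28.4°] uniform, h=14: full span → s += 14 → s = 14.0000
seg 2 [28.4°–178.6°] cycloidal, h=24: full span → s += 24 → s = 38.0000
seg 3 [178.6°–331.6°] uniform, h=12: θ=271.2° here. β=92.6, B=153. 12·92.6/153 = 7.2627 → s = 45.2627
radial distance = base radius + s = 24 + 45.2627 = 69.2627

69.2627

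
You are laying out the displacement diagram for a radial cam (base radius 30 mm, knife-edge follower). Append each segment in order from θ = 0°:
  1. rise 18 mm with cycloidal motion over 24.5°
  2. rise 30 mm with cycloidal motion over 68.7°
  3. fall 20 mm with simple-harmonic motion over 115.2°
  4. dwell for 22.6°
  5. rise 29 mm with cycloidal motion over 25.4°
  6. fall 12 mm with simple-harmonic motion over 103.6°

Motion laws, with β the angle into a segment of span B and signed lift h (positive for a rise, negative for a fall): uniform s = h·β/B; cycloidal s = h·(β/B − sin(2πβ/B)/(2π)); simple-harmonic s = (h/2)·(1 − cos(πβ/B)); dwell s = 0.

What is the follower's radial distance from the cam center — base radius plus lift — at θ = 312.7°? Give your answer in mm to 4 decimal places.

seg 1 [0°–24.5°] cycloidal, h=18: full span → s += 18 → s = 18.0000
seg 2 [24.5°–93.2°] cycloidal, h=30: full span → s += 30 → s = 48.0000
seg 3 [93.2°–208.4°] simple-harmonic, h=-20: full span → s += -20 → s = 28.0000
seg 4 [208.4°–231°] dwell: s stays 28.0000
seg 5 [231°–256.4°] cycloidal, h=29: full span → s += 29 → s = 57.0000
seg 6 [256.4°–360°] simple-harmonic, h=-12: θ=312.7° here. β=56.3, B=103.6. -12/2·(1 − cos(π·0.5434)) = -6.8162 → s = 50.1838
radial distance = base radius + s = 30 + 50.1838 = 80.1838

80.1838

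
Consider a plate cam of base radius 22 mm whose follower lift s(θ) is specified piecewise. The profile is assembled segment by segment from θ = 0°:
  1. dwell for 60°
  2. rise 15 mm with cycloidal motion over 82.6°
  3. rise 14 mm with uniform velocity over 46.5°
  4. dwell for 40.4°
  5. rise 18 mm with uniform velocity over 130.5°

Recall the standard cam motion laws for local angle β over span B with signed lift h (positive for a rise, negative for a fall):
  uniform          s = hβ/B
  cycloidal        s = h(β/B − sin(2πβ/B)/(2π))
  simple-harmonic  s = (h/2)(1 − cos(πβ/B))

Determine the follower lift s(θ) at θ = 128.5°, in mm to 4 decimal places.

seg 1 [0°–60°] dwell: s stays 0.0000
seg 2 [60°–142.6°] cycloidal, h=15: θ=128.5° here. β=68.5, B=82.6. 15·(0.8293 − sin(2π·0.8293)/(2π)) = 14.5365 → s = 14.5365

14.5365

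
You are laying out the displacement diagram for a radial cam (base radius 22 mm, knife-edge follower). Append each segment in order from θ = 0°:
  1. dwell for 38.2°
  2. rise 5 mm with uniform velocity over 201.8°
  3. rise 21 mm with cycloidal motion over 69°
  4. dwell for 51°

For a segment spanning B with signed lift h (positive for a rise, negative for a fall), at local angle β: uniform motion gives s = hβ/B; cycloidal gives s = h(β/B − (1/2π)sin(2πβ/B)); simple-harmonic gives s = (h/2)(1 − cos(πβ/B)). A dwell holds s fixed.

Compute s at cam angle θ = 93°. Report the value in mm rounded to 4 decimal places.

seg 1 [0°–38.2°] dwell: s stays 0.0000
seg 2 [38.2°–240°] uniform, h=5: θ=93° here. β=54.8, B=201.8. 5·54.8/201.8 = 1.3578 → s = 1.3578

1.3578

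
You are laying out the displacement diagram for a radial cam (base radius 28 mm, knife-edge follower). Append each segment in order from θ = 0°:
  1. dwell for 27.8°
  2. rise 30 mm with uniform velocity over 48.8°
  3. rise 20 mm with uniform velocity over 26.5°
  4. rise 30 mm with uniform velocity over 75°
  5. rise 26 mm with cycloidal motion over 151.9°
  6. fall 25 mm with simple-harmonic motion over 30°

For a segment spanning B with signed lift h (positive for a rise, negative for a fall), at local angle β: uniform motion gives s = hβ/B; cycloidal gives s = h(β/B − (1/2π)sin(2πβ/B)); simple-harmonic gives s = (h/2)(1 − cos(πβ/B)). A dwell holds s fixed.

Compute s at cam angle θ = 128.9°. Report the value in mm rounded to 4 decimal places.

seg 1 [0°–27.8°] dwell: s stays 0.0000
seg 2 [27.8°–76.6°] uniform, h=30: full span → s += 30 → s = 30.0000
seg 3 [76.6°–103.1°] uniform, h=20: full span → s += 20 → s = 50.0000
seg 4 [103.1°–178.1°] uniform, h=30: θ=128.9° here. β=25.8, B=75. 30·25.8/75 = 10.3200 → s = 60.3200

60.3200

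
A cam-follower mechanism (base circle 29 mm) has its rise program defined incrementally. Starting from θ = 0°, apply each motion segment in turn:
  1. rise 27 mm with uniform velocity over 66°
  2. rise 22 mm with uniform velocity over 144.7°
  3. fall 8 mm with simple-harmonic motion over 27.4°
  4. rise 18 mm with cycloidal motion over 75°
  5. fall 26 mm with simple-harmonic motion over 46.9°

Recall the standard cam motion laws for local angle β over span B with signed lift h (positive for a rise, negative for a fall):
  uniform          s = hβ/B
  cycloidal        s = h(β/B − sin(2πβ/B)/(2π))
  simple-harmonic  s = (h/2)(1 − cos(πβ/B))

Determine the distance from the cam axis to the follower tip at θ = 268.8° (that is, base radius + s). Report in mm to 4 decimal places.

seg 1 [0°–66°] uniform, h=27: full span → s += 27 → s = 27.0000
seg 2 [66°–210.7°] uniform, h=22: full span → s += 22 → s = 49.0000
seg 3 [210.7°–238.1°] simple-harmonic, h=-8: full span → s += -8 → s = 41.0000
seg 4 [238.1°–313.1°] cycloidal, h=18: θ=268.8° here. β=30.7, B=75. 18·(0.4093 − sin(2π·0.4093)/(2π)) = 5.8229 → s = 46.8229
radial distance = base radius + s = 29 + 46.8229 = 75.8229

75.8229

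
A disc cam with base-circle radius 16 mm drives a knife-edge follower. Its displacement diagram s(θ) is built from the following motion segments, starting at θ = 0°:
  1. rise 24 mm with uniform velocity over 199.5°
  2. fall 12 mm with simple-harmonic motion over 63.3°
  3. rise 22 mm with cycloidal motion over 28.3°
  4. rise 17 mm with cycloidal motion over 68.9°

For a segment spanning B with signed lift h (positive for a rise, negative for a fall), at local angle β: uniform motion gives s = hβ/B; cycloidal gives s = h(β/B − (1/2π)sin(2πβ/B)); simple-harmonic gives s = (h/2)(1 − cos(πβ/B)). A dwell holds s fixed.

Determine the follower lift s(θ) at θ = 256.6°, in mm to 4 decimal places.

seg 1 [0°–199.5°] uniform, h=24: full span → s += 24 → s = 24.0000
seg 2 [199.5°–262.8°] simple-harmonic, h=-12: θ=256.6° here. β=57.1, B=63.3. -12/2·(1 − cos(π·0.9021)) = -11.7182 → s = 12.2818

12.2818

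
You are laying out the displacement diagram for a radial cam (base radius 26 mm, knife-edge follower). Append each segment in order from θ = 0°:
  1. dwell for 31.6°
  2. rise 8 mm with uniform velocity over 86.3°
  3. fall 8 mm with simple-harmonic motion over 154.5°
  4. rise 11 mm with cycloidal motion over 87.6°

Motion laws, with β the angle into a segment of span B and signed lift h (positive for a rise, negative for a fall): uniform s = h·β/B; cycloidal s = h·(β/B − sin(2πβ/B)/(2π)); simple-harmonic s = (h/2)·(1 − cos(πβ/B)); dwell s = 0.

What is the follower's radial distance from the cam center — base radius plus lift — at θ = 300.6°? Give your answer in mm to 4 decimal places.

seg 1 [0°–31.6°] dwell: s stays 0.0000
seg 2 [31.6°–117.9°] uniform, h=8: full span → s += 8 → s = 8.0000
seg 3 [117.9°–272.4°] simple-harmonic, h=-8: full span → s += -8 → s = 0.0000
seg 4 [272.4°–360°] cycloidal, h=11: θ=300.6° here. β=28.2, B=87.6. 11·(0.3219 − sin(2π·0.3219)/(2π)) = 1.9661 → s = 1.9661
radial distance = base radius + s = 26 + 1.9661 = 27.9661

27.9661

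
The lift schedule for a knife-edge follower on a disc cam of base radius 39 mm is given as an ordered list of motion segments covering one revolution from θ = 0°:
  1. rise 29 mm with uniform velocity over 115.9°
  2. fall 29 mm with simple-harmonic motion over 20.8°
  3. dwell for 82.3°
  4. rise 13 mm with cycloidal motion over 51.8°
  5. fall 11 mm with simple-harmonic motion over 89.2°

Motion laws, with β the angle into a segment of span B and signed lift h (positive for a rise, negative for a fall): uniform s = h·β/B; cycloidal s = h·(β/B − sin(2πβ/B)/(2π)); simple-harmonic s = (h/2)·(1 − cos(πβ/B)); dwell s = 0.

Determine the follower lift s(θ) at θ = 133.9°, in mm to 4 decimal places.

seg 1 [0°–115.9°] uniform, h=29: full span → s += 29 → s = 29.0000
seg 2 [115.9°–136.7°] simple-harmonic, h=-29: θ=133.9° here. β=18, B=20.8. -29/2·(1 − cos(π·0.8654)) = -27.7225 → s = 1.2775

1.2775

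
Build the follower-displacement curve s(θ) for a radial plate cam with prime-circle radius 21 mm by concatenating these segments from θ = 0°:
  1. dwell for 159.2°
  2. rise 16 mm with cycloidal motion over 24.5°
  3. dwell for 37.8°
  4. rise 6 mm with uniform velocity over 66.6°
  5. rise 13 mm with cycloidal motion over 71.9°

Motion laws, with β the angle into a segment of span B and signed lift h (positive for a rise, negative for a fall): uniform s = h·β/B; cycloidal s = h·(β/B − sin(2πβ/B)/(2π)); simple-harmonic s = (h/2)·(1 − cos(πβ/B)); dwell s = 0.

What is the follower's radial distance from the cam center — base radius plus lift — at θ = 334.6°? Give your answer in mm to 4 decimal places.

seg 1 [0°–159.2°] dwell: s stays 0.0000
seg 2 [159.2°–183.7°] cycloidal, h=16: full span → s += 16 → s = 16.0000
seg 3 [183.7°–221.5°] dwell: s stays 16.0000
seg 4 [221.5°–288.1°] uniform, h=6: full span → s += 6 → s = 22.0000
seg 5 [288.1°–360°] cycloidal, h=13: θ=334.6° here. β=46.5, B=71.9. 13·(0.6467 − sin(2π·0.6467)/(2π)) = 10.0561 → s = 32.0561
radial distance = base radius + s = 21 + 32.0561 = 53.0561

53.0561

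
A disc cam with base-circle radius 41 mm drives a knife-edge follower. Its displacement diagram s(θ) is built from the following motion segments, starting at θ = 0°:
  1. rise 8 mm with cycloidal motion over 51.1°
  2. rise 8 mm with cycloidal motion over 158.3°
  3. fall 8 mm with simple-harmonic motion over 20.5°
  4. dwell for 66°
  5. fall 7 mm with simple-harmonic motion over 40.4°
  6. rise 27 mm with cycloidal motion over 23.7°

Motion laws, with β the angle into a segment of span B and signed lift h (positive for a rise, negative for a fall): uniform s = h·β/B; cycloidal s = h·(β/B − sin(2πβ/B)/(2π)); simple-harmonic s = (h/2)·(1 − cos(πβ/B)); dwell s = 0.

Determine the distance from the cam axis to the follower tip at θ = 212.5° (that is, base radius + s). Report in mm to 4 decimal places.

seg 1 [0°–51.1°] cycloidal, h=8: full span → s += 8 → s = 8.0000
seg 2 [51.1°–209.4°] cycloidal, h=8: full span → s += 8 → s = 16.0000
seg 3 [209.4°–229.9°] simple-harmonic, h=-8: θ=212.5° here. β=3.1, B=20.5. -8/2·(1 − cos(π·0.1512)) = -0.4430 → s = 15.5570
radial distance = base radius + s = 41 + 15.5570 = 56.5570

56.5570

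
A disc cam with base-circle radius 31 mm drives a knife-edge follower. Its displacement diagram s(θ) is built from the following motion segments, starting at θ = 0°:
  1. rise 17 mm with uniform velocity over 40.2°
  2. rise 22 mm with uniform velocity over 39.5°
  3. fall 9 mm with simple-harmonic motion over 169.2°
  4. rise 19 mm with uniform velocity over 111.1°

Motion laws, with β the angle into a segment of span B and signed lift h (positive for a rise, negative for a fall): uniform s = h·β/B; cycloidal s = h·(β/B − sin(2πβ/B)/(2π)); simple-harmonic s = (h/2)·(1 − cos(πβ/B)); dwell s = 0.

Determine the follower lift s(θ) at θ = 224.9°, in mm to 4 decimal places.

seg 1 [0°–40.2°] uniform, h=17: full span → s += 17 → s = 17.0000
seg 2 [40.2°–79.7°] uniform, h=22: full span → s += 22 → s = 39.0000
seg 3 [79.7°–248.9°] simple-harmonic, h=-9: θ=224.9° here. β=145.2, B=169.2. -9/2·(1 − cos(π·0.8582)) = -8.5606 → s = 30.4394

30.4394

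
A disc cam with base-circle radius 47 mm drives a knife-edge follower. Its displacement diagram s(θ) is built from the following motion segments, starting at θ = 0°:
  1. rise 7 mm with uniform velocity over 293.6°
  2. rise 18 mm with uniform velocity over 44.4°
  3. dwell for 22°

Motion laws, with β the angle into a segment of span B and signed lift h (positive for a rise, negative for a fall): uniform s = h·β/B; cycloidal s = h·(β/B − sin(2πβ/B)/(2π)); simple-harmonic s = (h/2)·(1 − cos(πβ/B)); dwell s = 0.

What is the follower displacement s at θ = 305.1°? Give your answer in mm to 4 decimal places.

seg 1 [0°–293.6°] uniform, h=7: full span → s += 7 → s = 7.0000
seg 2 [293.6°–338°] uniform, h=18: θ=305.1° here. β=11.5, B=44.4. 18·11.5/44.4 = 4.6622 → s = 11.6622

11.6622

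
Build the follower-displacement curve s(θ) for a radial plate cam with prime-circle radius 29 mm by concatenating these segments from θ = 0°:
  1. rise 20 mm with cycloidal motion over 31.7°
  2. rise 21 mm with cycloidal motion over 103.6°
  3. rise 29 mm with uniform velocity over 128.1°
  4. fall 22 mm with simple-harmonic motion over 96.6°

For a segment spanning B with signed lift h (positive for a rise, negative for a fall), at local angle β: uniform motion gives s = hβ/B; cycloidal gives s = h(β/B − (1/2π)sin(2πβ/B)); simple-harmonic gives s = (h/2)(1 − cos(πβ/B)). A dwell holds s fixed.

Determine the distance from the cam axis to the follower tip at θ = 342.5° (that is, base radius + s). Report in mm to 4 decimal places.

seg 1 [0°–31.7°] cycloidal, h=20: full span → s += 20 → s = 20.0000
seg 2 [31.7°–135.3°] cycloidal, h=21: full span → s += 21 → s = 41.0000
seg 3 [135.3°–263.4°] uniform, h=29: full span → s += 29 → s = 70.0000
seg 4 [263.4°–360°] simple-harmonic, h=-22: θ=342.5° here. β=79.1, B=96.6. -22/2·(1 − cos(π·0.8188)) = -20.2661 → s = 49.7339
radial distance = base radius + s = 29 + 49.7339 = 78.7339

78.7339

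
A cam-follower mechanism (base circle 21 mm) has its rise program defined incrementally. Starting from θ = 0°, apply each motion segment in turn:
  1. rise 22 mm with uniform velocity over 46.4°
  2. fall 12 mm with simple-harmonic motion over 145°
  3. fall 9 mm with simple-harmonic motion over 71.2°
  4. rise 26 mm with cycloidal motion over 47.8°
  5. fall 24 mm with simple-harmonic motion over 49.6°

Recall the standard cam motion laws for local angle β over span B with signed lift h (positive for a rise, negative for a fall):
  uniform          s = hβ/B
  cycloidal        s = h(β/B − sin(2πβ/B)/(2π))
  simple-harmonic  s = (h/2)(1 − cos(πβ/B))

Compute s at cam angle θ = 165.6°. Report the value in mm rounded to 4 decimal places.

seg 1 [0°–46.4°] uniform, h=22: full span → s += 22 → s = 22.0000
seg 2 [46.4°–191.4°] simple-harmonic, h=-12: θ=165.6° here. β=119.2, B=145. -12/2·(1 − cos(π·0.8221)) = -11.0868 → s = 10.9132

10.9132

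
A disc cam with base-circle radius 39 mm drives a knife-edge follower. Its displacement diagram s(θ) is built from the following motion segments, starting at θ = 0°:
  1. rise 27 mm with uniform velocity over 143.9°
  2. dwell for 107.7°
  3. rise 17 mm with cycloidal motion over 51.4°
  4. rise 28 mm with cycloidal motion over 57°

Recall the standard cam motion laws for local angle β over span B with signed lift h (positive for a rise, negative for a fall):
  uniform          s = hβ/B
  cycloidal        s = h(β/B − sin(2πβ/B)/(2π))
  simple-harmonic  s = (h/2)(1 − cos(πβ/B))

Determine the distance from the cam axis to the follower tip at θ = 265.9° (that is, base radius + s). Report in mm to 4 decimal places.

seg 1 [0°–143.9°] uniform, h=27: full span → s += 27 → s = 27.0000
seg 2 [143.9°–251.6°] dwell: s stays 27.0000
seg 3 [251.6°–303°] cycloidal, h=17: θ=265.9° here. β=14.3, B=51.4. 17·(0.2782 − sin(2π·0.2782)/(2π)) = 2.0663 → s = 29.0663
radial distance = base radius + s = 39 + 29.0663 = 68.0663

68.0663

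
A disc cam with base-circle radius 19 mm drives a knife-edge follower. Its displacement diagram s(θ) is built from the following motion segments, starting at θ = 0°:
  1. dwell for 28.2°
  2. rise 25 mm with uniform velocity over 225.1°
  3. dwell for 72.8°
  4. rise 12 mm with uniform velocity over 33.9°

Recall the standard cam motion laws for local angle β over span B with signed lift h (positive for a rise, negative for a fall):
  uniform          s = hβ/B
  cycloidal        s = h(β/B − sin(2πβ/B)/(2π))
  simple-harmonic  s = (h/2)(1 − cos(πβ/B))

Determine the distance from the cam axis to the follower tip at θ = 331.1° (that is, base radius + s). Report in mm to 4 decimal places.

seg 1 [0°–28.2°] dwell: s stays 0.0000
seg 2 [28.2°–253.3°] uniform, h=25: full span → s += 25 → s = 25.0000
seg 3 [253.3°–326.1°] dwell: s stays 25.0000
seg 4 [326.1°–360°] uniform, h=12: θ=331.1° here. β=5, B=33.9. 12·5/33.9 = 1.7699 → s = 26.7699
radial distance = base radius + s = 19 + 26.7699 = 45.7699

45.7699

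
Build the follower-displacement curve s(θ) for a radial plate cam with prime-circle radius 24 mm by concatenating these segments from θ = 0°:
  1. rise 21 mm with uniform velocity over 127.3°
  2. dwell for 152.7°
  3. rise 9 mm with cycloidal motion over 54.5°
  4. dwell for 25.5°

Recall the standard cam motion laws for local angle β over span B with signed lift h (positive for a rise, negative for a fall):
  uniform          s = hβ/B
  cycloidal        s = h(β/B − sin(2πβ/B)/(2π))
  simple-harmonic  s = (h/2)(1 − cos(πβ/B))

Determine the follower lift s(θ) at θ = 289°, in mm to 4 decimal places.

seg 1 [0°–127.3°] uniform, h=21: full span → s += 21 → s = 21.0000
seg 2 [127.3°–280°] dwell: s stays 21.0000
seg 3 [280°–334.5°] cycloidal, h=9: θ=289° here. β=9, B=54.5. 9·(0.1651 − sin(2π·0.1651)/(2π)) = 0.2527 → s = 21.2527

21.2527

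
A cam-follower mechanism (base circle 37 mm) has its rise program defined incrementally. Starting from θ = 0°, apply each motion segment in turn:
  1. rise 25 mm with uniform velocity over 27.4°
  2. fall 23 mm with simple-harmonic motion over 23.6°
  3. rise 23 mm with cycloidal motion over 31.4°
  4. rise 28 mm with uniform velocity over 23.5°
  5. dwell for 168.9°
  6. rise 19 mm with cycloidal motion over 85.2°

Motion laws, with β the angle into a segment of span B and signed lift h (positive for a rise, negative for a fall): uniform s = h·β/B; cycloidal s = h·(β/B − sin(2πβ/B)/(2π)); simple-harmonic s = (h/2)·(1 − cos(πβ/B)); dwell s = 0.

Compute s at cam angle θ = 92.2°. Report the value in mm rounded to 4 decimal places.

seg 1 [0°–27.4°] uniform, h=25: full span → s += 25 → s = 25.0000
seg 2 [27.4°–51°] simple-harmonic, h=-23: full span → s += -23 → s = 2.0000
seg 3 [51°–82.4°] cycloidal, h=23: full span → s += 23 → s = 25.0000
seg 4 [82.4°–105.9°] uniform, h=28: θ=92.2° here. β=9.8, B=23.5. 28·9.8/23.5 = 11.6766 → s = 36.6766

36.6766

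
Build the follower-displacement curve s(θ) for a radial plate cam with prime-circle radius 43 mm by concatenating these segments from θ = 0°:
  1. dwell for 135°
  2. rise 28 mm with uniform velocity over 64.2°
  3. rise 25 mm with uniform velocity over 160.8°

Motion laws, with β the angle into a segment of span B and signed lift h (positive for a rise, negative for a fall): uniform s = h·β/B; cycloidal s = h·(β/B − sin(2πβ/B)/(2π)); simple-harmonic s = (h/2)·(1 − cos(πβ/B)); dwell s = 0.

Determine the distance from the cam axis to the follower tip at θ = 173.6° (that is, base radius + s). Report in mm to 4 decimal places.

seg 1 [0°–135°] dwell: s stays 0.0000
seg 2 [135°–199.2°] uniform, h=28: θ=173.6° here. β=38.6, B=64.2. 28·38.6/64.2 = 16.8349 → s = 16.8349
radial distance = base radius + s = 43 + 16.8349 = 59.8349

59.8349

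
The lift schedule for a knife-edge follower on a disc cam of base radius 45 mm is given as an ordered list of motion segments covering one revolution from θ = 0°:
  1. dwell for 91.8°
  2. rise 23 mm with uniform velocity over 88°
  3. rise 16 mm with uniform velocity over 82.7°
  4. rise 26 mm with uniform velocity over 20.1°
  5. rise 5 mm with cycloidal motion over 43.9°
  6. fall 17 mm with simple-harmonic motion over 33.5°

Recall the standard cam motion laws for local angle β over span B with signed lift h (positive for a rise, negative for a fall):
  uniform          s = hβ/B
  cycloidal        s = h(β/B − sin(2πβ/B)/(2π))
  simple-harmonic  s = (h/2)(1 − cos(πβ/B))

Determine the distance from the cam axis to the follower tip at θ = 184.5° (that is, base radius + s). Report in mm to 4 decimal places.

seg 1 [0°–91.8°] dwell: s stays 0.0000
seg 2 [91.8°–179.8°] uniform, h=23: full span → s += 23 → s = 23.0000
seg 3 [179.8°–262.5°] uniform, h=16: θ=184.5° here. β=4.7, B=82.7. 16·4.7/82.7 = 0.9093 → s = 23.9093
radial distance = base radius + s = 45 + 23.9093 = 68.9093

68.9093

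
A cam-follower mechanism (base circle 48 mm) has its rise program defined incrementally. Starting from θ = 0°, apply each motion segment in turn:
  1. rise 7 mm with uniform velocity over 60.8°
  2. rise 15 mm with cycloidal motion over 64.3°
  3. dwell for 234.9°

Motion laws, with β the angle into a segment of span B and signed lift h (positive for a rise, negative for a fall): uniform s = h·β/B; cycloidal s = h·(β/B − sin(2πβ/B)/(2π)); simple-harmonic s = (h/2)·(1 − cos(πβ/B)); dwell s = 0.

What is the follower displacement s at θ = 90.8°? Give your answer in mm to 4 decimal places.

seg 1 [0°–60.8°] uniform, h=7: full span → s += 7 → s = 7.0000
seg 2 [60.8°–125.1°] cycloidal, h=15: θ=90.8° here. β=30, B=64.3. 15·(0.4666 − sin(2π·0.4666)/(2π)) = 6.5006 → s = 13.5006

13.5006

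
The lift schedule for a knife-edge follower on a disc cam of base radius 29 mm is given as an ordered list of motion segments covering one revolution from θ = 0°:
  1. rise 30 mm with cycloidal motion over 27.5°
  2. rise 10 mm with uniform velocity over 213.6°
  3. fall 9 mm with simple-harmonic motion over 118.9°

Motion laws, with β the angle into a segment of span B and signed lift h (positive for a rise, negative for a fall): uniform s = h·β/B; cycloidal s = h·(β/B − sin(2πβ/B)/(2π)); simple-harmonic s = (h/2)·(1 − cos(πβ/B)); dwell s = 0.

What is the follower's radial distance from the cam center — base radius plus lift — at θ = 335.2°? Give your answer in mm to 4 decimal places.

seg 1 [0°–27.5°] cycloidal, h=30: full span → s += 30 → s = 30.0000
seg 2 [27.5°–241.1°] uniform, h=10: full span → s += 10 → s = 40.0000
seg 3 [241.1°–360°] simple-harmonic, h=-9: θ=335.2° here. β=94.1, B=118.9. -9/2·(1 − cos(π·0.7914)) = -8.0680 → s = 31.9320
radial distance = base radius + s = 29 + 31.9320 = 60.9320

60.9320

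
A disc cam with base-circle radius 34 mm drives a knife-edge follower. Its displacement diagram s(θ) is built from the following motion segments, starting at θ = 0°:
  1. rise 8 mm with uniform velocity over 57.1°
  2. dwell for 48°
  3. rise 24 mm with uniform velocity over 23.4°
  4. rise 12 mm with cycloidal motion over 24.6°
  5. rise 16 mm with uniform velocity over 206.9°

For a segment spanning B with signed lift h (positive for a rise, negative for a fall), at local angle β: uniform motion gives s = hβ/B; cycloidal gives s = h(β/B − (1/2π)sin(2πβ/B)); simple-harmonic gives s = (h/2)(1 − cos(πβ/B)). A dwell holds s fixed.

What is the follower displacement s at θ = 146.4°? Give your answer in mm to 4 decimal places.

seg 1 [0°–57.1°] uniform, h=8: full span → s += 8 → s = 8.0000
seg 2 [57.1°–105.1°] dwell: s stays 8.0000
seg 3 [105.1°–128.5°] uniform, h=24: full span → s += 24 → s = 32.0000
seg 4 [128.5°–153.1°] cycloidal, h=12: θ=146.4° here. β=17.9, B=24.6. 12·(0.7276 − sin(2π·0.7276)/(2π)) = 10.6228 → s = 42.6228

42.6228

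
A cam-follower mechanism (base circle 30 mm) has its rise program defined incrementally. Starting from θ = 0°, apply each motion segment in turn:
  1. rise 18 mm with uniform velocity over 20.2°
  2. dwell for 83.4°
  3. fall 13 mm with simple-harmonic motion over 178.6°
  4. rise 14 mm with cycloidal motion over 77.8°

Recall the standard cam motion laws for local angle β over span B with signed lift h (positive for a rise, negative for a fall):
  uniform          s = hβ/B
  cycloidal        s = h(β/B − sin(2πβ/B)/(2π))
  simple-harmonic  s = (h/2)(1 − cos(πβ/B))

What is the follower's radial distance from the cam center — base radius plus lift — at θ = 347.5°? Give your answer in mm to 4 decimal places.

seg 1 [0°–20.2°] uniform, h=18: full span → s += 18 → s = 18.0000
seg 2 [20.2°–103.6°] dwell: s stays 18.0000
seg 3 [103.6°–282.2°] simple-harmonic, h=-13: full span → s += -13 → s = 5.0000
seg 4 [282.2°–360°] cycloidal, h=14: θ=347.5° here. β=65.3, B=77.8. 14·(0.8393 − sin(2π·0.8393)/(2π)) = 13.6369 → s = 18.6369
radial distance = base radius + s = 30 + 18.6369 = 48.6369

48.6369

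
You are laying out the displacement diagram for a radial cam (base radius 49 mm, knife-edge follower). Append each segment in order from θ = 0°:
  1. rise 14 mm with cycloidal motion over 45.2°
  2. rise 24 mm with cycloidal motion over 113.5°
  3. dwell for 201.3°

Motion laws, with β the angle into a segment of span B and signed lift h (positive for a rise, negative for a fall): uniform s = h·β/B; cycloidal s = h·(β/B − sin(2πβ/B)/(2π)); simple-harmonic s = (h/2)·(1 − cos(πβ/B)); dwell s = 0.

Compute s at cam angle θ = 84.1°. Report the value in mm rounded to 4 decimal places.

seg 1 [0°–45.2°] cycloidal, h=14: full span → s += 14 → s = 14.0000
seg 2 [45.2°–158.7°] cycloidal, h=24: θ=84.1° here. β=38.9, B=113.5. 24·(0.3427 − sin(2π·0.3427)/(2π)) = 5.0361 → s = 19.0361

19.0361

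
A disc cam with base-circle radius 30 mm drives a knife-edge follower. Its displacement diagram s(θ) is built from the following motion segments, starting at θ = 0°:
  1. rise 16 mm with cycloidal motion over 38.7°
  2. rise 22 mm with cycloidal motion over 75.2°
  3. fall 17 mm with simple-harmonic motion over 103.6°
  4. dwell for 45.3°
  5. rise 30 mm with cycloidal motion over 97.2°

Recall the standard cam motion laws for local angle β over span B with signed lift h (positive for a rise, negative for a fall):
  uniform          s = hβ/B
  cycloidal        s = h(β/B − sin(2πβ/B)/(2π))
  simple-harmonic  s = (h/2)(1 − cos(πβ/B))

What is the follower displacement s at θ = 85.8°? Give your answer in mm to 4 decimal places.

seg 1 [0°–38.7°] cycloidal, h=16: full span → s += 16 → s = 16.0000
seg 2 [38.7°–113.9°] cycloidal, h=22: θ=85.8° here. β=47.1, B=75.2. 22·(0.6263 − sin(2π·0.6263)/(2π)) = 16.2757 → s = 32.2757

32.2757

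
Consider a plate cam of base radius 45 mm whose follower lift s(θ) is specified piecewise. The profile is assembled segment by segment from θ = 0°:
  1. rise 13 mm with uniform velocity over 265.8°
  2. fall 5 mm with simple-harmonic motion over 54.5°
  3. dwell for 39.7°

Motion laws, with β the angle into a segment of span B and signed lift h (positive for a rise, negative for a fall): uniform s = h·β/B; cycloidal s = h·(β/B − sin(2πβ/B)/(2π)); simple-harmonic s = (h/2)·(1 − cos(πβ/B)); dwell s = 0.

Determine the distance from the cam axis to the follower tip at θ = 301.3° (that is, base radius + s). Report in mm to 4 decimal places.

seg 1 [0°–265.8°] uniform, h=13: full span → s += 13 → s = 13.0000
seg 2 [265.8°–320.3°] simple-harmonic, h=-5: θ=301.3° here. β=35.5, B=54.5. -5/2·(1 − cos(π·0.6514)) = -3.6446 → s = 9.3554
radial distance = base radius + s = 45 + 9.3554 = 54.3554

54.3554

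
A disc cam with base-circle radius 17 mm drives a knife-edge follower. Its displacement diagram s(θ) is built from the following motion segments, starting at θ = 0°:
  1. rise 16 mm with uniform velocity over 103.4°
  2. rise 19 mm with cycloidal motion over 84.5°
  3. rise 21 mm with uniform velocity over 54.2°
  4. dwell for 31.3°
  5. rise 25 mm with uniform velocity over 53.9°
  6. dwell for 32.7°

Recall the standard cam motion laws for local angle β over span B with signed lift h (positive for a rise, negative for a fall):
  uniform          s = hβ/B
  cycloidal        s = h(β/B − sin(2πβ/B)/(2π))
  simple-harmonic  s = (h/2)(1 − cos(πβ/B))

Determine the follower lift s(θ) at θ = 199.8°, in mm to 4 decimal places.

seg 1 [0°–103.4°] uniform, h=16: full span → s += 16 → s = 16.0000
seg 2 [103.4°–187.9°] cycloidal, h=19: full span → s += 19 → s = 35.0000
seg 3 [187.9°–242.1°] uniform, h=21: θ=199.8° here. β=11.9, B=54.2. 21·11.9/54.2 = 4.6107 → s = 39.6107

39.6107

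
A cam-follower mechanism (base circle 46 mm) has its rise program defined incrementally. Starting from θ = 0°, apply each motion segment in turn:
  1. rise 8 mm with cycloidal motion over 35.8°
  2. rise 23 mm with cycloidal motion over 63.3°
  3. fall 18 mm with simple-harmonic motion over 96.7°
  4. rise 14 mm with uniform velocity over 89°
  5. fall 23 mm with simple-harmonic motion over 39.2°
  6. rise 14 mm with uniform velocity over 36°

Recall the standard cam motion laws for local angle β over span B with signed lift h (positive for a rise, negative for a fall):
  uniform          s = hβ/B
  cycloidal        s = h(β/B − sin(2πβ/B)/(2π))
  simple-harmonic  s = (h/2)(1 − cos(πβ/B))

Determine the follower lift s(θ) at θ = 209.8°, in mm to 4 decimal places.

seg 1 [0°–35.8°] cycloidal, h=8: full span → s += 8 → s = 8.0000
seg 2 [35.8°–99.1°] cycloidal, h=23: full span → s += 23 → s = 31.0000
seg 3 [99.1°–195.8°] simple-harmonic, h=-18: full span → s += -18 → s = 13.0000
seg 4 [195.8°–284.8°] uniform, h=14: θ=209.8° here. β=14, B=89. 14·14/89 = 2.2022 → s = 15.2022

15.2022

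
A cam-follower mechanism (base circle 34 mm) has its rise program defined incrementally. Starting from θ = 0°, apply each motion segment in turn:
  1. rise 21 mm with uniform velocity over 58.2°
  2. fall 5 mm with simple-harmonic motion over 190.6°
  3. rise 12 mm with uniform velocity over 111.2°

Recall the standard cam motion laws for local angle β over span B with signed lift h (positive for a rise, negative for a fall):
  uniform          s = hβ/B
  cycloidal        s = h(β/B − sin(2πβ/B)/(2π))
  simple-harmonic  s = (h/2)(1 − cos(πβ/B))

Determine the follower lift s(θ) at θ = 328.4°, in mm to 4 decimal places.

seg 1 [0°–58.2°] uniform, h=21: full span → s += 21 → s = 21.0000
seg 2 [58.2°–248.8°] simple-harmonic, h=-5: full span → s += -5 → s = 16.0000
seg 3 [248.8°–360°] uniform, h=12: θ=328.4° here. β=79.6, B=111.2. 12·79.6/111.2 = 8.5899 → s = 24.5899

24.5899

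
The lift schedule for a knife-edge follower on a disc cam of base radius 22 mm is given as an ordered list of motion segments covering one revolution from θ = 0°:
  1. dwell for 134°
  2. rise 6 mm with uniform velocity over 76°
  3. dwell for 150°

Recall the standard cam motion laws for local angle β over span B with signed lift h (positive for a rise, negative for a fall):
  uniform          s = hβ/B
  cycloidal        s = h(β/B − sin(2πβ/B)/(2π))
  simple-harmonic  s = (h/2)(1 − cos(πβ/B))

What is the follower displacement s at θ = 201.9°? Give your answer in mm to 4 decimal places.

seg 1 [0°–134°] dwell: s stays 0.0000
seg 2 [134°–210°] uniform, h=6: θ=201.9° here. β=67.9, B=76. 6·67.9/76 = 5.3605 → s = 5.3605

5.3605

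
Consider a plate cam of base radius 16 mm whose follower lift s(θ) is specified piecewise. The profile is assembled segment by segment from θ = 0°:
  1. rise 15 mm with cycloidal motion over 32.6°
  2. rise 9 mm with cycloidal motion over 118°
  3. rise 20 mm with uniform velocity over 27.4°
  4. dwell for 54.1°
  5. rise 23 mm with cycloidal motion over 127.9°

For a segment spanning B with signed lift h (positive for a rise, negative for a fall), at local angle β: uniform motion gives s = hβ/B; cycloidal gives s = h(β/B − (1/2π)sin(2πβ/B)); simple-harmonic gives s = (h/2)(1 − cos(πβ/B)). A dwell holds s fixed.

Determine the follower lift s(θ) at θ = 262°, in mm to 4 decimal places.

seg 1 [0°–32.6°] cycloidal, h=15: full span → s += 15 → s = 15.0000
seg 2 [32.6°–150.6°] cycloidal, h=9: full span → s += 9 → s = 24.0000
seg 3 [150.6°–178°] uniform, h=20: full span → s += 20 → s = 44.0000
seg 4 [178°–232.1°] dwell: s stays 44.0000
seg 5 [232.1°–360°] cycloidal, h=23: θ=262° here. β=29.9, B=127.9. 23·(0.2338 − sin(2π·0.2338)/(2π)) = 1.7353 → s = 45.7353

45.7353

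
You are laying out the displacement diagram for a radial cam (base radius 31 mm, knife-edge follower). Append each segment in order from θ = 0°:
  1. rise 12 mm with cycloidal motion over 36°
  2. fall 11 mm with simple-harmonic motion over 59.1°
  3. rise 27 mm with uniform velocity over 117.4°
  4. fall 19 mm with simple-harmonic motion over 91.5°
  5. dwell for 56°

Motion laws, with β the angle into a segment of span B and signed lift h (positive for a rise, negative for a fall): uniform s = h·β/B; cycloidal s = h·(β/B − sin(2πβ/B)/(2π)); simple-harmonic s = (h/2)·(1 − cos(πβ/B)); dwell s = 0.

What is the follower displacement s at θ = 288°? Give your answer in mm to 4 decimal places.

seg 1 [0°–36°] cycloidal, h=12: full span → s += 12 → s = 12.0000
seg 2 [36°–95.1°] simple-harmonic, h=-11: full span → s += -11 → s = 1.0000
seg 3 [95.1°–212.5°] uniform, h=27: full span → s += 27 → s = 28.0000
seg 4 [212.5°–304°] simple-harmonic, h=-19: θ=288° here. β=75.5, B=91.5. -19/2·(1 − cos(π·0.8251)) = -17.6022 → s = 10.3978

10.3978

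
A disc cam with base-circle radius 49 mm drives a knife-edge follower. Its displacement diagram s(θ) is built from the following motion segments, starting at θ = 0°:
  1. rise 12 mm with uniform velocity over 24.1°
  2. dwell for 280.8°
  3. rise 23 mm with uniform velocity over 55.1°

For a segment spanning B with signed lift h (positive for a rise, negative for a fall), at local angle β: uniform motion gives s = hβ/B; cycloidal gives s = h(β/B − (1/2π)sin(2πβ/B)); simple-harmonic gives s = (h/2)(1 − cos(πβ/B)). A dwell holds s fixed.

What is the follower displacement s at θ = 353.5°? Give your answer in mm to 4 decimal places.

seg 1 [0°–24.1°] uniform, h=12: full span → s += 12 → s = 12.0000
seg 2 [24.1°–304.9°] dwell: s stays 12.0000
seg 3 [304.9°–360°] uniform, h=23: θ=353.5° here. β=48.6, B=55.1. 23·48.6/55.1 = 20.2868 → s = 32.2868

32.2868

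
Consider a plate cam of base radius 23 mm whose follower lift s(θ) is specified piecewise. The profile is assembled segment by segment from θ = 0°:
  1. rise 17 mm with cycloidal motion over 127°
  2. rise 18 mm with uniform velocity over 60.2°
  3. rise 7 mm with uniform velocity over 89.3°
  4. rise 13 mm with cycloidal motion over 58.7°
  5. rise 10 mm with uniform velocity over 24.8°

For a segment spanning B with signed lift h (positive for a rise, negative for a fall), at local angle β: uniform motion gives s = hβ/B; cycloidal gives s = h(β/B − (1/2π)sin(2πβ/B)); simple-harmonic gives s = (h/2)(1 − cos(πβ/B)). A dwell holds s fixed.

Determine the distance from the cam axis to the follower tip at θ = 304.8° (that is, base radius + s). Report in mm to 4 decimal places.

seg 1 [0°–127°] cycloidal, h=17: full span → s += 17 → s = 17.0000
seg 2 [127°–187.2°] uniform, h=18: full span → s += 18 → s = 35.0000
seg 3 [187.2°–276.5°] uniform, h=7: full span → s += 7 → s = 42.0000
seg 4 [276.5°–335.2°] cycloidal, h=13: θ=304.8° here. β=28.3, B=58.7. 13·(0.4821 − sin(2π·0.4821)/(2π)) = 6.0354 → s = 48.0354
radial distance = base radius + s = 23 + 48.0354 = 71.0354

71.0354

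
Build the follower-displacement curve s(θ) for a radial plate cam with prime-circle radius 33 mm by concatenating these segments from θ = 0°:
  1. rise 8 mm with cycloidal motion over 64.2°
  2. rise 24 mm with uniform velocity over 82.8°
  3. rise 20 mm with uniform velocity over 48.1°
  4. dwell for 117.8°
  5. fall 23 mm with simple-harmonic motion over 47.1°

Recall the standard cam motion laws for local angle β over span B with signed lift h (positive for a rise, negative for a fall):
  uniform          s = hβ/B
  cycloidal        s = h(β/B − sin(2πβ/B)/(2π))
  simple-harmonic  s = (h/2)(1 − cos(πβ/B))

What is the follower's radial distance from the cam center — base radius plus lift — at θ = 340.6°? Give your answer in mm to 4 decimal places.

seg 1 [0°–64.2°] cycloidal, h=8: full span → s += 8 → s = 8.0000
seg 2 [64.2°–147°] uniform, h=24: full span → s += 24 → s = 32.0000
seg 3 [147°–195.1°] uniform, h=20: full span → s += 20 → s = 52.0000
seg 4 [195.1°–312.9°] dwell: s stays 52.0000
seg 5 [312.9°–360°] simple-harmonic, h=-23: θ=340.6° here. β=27.7, B=47.1. -23/2·(1 − cos(π·0.5881)) = -14.6428 → s = 37.3572
radial distance = base radius + s = 33 + 37.3572 = 70.3572

70.3572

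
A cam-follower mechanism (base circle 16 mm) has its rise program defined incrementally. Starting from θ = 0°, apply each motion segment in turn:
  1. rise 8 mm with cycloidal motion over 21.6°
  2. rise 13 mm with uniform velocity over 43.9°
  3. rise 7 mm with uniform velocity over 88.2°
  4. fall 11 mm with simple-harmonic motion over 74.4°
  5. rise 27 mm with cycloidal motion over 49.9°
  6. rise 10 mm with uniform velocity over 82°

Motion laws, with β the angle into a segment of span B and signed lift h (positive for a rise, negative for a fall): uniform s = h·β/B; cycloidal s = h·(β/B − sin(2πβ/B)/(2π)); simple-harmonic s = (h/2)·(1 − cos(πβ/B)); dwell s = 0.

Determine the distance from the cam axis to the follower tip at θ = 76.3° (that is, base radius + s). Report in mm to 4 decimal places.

seg 1 [0°–21.6°] cycloidal, h=8: full span → s += 8 → s = 8.0000
seg 2 [21.6°–65.5°] uniform, h=13: full span → s += 13 → s = 21.0000
seg 3 [65.5°–153.7°] uniform, h=7: θ=76.3° here. β=10.8, B=88.2. 7·10.8/88.2 = 0.8571 → s = 21.8571
radial distance = base radius + s = 16 + 21.8571 = 37.8571

37.8571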